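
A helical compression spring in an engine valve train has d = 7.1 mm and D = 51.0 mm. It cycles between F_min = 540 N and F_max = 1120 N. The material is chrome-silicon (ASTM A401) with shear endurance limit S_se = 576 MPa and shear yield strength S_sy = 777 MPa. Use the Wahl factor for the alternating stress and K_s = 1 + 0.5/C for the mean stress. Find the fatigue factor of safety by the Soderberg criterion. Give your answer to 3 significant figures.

C = D/d = 51.0/7.1 = 7.1831; K_W = (4C−1)/(4C−4)+0.615/C = 1.2069; K_s = 1+0.5/C = 1.0696
F_a = (F_max−F_min)/2 = 290 N; F_m = (F_max+F_min)/2 = 830 N
τ_a = K_W·8F_aD/(πd³) = 1.2069 × 105.23 = 127 MPa
τ_m = K_s·8F_mD/(πd³) = 1.0696 × 301.17 = 322.14 MPa
Soderberg: 1/n_f = τ_a/S_se + τ_m/S_sy = 127/576 + 322.14/777 = 0.22049 + 0.41459 = 0.63508
n_f = 1/0.63508 = 1.575

1.57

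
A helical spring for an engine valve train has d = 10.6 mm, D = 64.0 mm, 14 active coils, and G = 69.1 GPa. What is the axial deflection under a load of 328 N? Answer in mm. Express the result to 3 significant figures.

k = Gd⁴/(8D³N_a) = (69.1×10³)(10.6⁴)/(8·64.0³·14) = 29.713 N/mm
δ = F/k = 328 / 29.713 = 11.039 mm

11.0 mm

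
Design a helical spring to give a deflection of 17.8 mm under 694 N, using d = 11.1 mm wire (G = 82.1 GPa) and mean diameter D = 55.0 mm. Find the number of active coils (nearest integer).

Required rate k = F/δ = 694/17.8 = 38.989 N/mm
N_a = Gd⁴/(8D³k) = (82.1×10³ × 11.1⁴)/(8 × 55.0³ × 38.989)
    = 1.24634e+09 / 5.1894e+07 = 24.02 → 24 coils

24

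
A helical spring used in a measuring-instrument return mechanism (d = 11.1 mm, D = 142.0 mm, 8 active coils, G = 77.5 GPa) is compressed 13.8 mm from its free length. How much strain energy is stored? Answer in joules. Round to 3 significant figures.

0.611 J

k = Gd⁴/(8D³N_a) = (77.5×10³)(11.1⁴)/(8·142.0³·8) = 6.4202 N/mm
U = ½kδ² = 0.5 × 6.4202 × 13.8² = 611.33 N·mm = 0.61133 J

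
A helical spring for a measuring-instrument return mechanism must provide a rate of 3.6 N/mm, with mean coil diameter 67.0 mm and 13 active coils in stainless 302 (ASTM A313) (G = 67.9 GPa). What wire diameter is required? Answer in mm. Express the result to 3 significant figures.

d = (8D³N_a·k / G)^(1/4) = (8·67.0³·13·3.6 / (67.9×10³))^0.25
  = (1658.4)^0.25 = 6.3815 mm

6.38 mm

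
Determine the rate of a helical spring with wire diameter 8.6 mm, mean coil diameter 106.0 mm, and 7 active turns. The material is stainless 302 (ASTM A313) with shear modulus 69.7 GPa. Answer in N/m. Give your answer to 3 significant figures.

5720 N/m

k = Gd⁴/(8D³N_a) = (69.7×10³ × 8.6⁴) / (8 × 106.0³ × 7)
  = 3.81265e+08 / 6.66969e+07 = 5.7164 N/mm = 5716.4 N/m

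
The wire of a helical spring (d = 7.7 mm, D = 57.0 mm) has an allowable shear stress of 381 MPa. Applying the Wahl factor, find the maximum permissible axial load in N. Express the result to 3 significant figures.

998 N

C = D/d = 57.0/7.7 = 7.4026
K_W = (4C−1)/(4C−4) + 0.615/C = 28.610/25.610 + 0.0831 = 1.2002
τ_max = K·8FD/(πd³) → F_max = τ_allow·πd³/(8DK)
F_max = 381·π·7.7³/(8·57.0·1.2002) = 5.4645e+05/547.3 = 998.44 N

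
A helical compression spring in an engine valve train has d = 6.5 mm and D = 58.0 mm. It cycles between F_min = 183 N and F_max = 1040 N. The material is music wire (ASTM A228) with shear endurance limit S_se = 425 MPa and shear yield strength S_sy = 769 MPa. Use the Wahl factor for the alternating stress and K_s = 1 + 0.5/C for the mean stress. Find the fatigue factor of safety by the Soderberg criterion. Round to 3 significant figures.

0.924

C = D/d = 58.0/6.5 = 8.9231; K_W = (4C−1)/(4C−4)+0.615/C = 1.1636; K_s = 1+0.5/C = 1.0560
F_a = (F_max−F_min)/2 = 428.5 N; F_m = (F_max+F_min)/2 = 611.5 N
τ_a = K_W·8F_aD/(πd³) = 1.1636 × 230.45 = 268.15 MPa
τ_m = K_s·8F_mD/(πd³) = 1.0560 × 328.87 = 347.3 MPa
Soderberg: 1/n_f = τ_a/S_se + τ_m/S_sy = 268.15/425 + 347.3/769 = 0.63094 + 0.45162 = 1.0826
n_f = 1/1.0826 = 0.9237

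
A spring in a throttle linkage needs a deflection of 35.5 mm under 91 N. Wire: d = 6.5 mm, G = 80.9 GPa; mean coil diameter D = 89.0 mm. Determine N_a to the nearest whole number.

10

Required rate k = F/δ = 91/35.5 = 2.5634 N/mm
N_a = Gd⁴/(8D³k) = (80.9×10³ × 6.5⁴)/(8 × 89.0³ × 2.5634)
    = 1.44412e+08 / 1.44568e+07 = 9.989 → 10 coils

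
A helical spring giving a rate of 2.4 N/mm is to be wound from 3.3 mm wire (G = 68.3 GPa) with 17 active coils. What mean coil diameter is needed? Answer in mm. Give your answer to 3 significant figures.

29.2 mm

D = (Gd⁴/(8N_a·k))^(1/3) = (68.3×10³·3.3⁴/(8·17·2.4))^(1/3)
  = (24815.7)^(1/3) = 29.1681 mm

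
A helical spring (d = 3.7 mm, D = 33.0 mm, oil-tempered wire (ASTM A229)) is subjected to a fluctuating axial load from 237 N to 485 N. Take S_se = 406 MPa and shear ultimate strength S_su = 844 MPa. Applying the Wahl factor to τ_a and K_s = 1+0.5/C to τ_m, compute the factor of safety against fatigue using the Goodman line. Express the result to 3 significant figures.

0.747

C = D/d = 33.0/3.7 = 8.9189; K_W = (4C−1)/(4C−4)+0.615/C = 1.1637; K_s = 1+0.5/C = 1.0561
F_a = (F_max−F_min)/2 = 124 N; F_m = (F_max+F_min)/2 = 361 N
τ_a = K_W·8F_aD/(πd³) = 1.1637 × 205.72 = 239.39 MPa
τ_m = K_s·8F_mD/(πd³) = 1.0561 × 598.9 = 632.48 MPa
Goodman: 1/n_f = τ_a/S_se + τ_m/S_su = 239.39/406 + 632.48/844 = 0.58962 + 0.74938 = 1.339
n_f = 1/1.339 = 0.7468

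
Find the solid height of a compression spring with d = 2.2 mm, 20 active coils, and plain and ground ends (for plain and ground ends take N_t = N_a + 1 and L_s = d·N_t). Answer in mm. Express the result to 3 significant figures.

plain and ground ends: N_t = N_a + 1 = 20 + 1 = 21
L_s = d·N_t = 2.2 × 21 = 46.2 mm

46.2 mm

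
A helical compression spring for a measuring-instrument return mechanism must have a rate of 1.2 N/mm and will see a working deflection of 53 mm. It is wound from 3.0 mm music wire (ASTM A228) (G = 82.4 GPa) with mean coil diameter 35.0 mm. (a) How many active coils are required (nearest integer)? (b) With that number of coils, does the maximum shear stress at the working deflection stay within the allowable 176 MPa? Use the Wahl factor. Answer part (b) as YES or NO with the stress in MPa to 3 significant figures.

(a) 16 coils; (b) NO, τ_max = 239 MPa

N_a = Gd⁴/(8D³k) = (82.4×10³)(3.0⁴)/(8·35.0³·1.2) = 16.22 → N_a = 16
Actual rate k = Gd⁴/(8D³·16) = 1.2162 N/mm
Working load F = kδ = 1.2162·53 = 64.458 N
C = 35.0/3.0 = 11.6667; K_W = (4C−1)/(4C−4)+0.615/C = 1.1230
τ_max = K_W·8FD/(πd³) = 1.1230·212.77 = 238.95 MPa
τ_max > 176 MPa → exceeds allowable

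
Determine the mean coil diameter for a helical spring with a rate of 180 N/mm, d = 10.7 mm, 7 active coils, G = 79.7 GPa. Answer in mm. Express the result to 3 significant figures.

D = (Gd⁴/(8N_a·k))^(1/3) = (79.7×10³·10.7⁴/(8·7·180))^(1/3)
  = (103641)^(1/3) = 46.9726 mm

47.0 mm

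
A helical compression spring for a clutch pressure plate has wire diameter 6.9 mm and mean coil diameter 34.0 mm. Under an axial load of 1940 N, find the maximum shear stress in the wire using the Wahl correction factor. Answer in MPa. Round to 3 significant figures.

673 MPa

Spring index C = D/d = 34.0/6.9 = 4.9275
K_W = (4C−1)/(4C−4) + 0.615/C = 18.710/15.710 + 0.1248 = 1.3158
τ₀ = 8FD/(πd³) = 8·1940·34.0/(π·6.9³) = 527680/1032 = 511.3 MPa
τ_max = K·τ₀ = 1.3158 × 511.3 = 672.75 MPa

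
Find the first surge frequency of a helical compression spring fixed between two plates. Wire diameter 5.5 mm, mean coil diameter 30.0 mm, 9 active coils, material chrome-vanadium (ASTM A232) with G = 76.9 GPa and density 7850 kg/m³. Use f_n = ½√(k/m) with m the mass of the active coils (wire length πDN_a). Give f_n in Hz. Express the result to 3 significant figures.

k = Gd⁴/(8D³N_a) = (76.9×10³)(5.5⁴)/(8·30.0³·9) = 36.198 N/mm = 36198 N/m
Wire length L = πDN_a = π·30.0·9 = 848.23 mm
m = ρ·(πd²/4)·L = 7850 × 23.758×10⁻⁶ m² × 0.84823 m = 0.1582 kg
f_n = ½√(k/m) = 0.5·√(36198/0.1582) = 0.5·√(2.2881e+05) = 239.17 Hz

239 Hz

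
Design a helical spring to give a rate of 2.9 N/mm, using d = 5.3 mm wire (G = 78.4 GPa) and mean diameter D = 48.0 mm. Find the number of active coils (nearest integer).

24

N_a = Gd⁴/(8D³k) = (78.4×10³ × 5.3⁴)/(8 × 48.0³ × 2.9)
    = 6.18614e+07 / 2.56573e+06 = 24.11 → 24 coils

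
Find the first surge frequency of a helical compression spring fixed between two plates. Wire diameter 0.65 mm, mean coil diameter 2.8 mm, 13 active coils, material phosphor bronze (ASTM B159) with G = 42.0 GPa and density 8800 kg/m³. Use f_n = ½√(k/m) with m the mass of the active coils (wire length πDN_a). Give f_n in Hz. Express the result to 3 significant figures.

k = Gd⁴/(8D³N_a) = (42.0×10³)(0.65⁴)/(8·2.8³·13) = 3.2839 N/mm = 3283.9 N/m
Wire length L = πDN_a = π·2.8·13 = 114.35 mm
m = ρ·(πd²/4)·L = 8800 × 0.33183×10⁻⁶ m² × 0.11435 m = 0.00033393 kg
f_n = ½√(k/m) = 0.5·√(3283.9/0.00033393) = 0.5·√(9.8343e+06) = 1568 Hz

1570 Hz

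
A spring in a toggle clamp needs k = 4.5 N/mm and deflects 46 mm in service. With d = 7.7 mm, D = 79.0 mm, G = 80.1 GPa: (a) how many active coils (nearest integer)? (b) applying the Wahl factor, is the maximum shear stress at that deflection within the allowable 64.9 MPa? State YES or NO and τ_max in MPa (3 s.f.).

N_a = Gd⁴/(8D³k) = (80.1×10³)(7.7⁴)/(8·79.0³·4.5) = 15.86 → N_a = 16
Actual rate k = Gd⁴/(8D³·16) = 4.4617 N/mm
Working load F = kδ = 4.4617·46 = 205.24 N
C = 79.0/7.7 = 10.2597; K_W = (4C−1)/(4C−4)+0.615/C = 1.1409
τ_max = K_W·8FD/(πd³) = 1.1409·90.439 = 103.19 MPa
τ_max > 64.9 MPa → exceeds allowable

(a) 16 coils; (b) NO, τ_max = 103 MPa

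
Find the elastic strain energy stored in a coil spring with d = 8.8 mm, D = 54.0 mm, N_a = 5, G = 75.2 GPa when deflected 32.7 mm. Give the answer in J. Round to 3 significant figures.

k = Gd⁴/(8D³N_a) = (75.2×10³)(8.8⁴)/(8·54.0³·5) = 71.599 N/mm
U = ½kδ² = 0.5 × 71.599 × 32.7² = 38280 N·mm = 38.28 J

38.3 J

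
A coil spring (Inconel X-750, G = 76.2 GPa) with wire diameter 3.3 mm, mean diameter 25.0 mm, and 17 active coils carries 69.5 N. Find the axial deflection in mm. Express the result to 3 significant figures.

16.3 mm

k = Gd⁴/(8D³N_a) = (76.2×10³)(3.3⁴)/(8·25.0³·17) = 4.2526 N/mm
δ = F/k = 69.5 / 4.2526 = 16.343 mm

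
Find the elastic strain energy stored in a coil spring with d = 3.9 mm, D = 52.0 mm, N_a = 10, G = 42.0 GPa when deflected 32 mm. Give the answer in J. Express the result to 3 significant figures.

k = Gd⁴/(8D³N_a) = (42.0×10³)(3.9⁴)/(8·52.0³·10) = 0.86379 N/mm
U = ½kδ² = 0.5 × 0.86379 × 32² = 442.26 N·mm = 0.44226 J

0.442 J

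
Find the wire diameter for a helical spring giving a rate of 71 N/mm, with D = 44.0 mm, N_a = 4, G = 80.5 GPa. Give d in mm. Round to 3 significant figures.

7.00 mm

d = (8D³N_a·k / G)^(1/4) = (8·44.0³·4·71 / (80.5×10³))^0.25
  = (2404.2)^0.25 = 7.0023 mm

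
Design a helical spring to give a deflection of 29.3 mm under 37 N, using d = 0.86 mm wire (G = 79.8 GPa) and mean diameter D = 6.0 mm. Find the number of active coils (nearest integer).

20

Required rate k = F/δ = 37/29.3 = 1.2628 N/mm
N_a = Gd⁴/(8D³k) = (79.8×10³ × 0.86⁴)/(8 × 6.0³ × 1.2628)
    = 43651.3 / 2182.12 = 20 → 20 coils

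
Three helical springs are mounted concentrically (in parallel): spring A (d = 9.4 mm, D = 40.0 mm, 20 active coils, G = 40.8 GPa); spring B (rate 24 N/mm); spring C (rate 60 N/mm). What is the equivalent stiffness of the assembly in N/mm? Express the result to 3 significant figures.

k_A = Gd⁴/(8D³N_a) = (40.8×10³)(9.4⁴)/(8·40.0³·20) = 31.108 N/mm
Parallel: k_eq = 31.108 + 24 + 60 = 115.11 N/mm

115 N/mm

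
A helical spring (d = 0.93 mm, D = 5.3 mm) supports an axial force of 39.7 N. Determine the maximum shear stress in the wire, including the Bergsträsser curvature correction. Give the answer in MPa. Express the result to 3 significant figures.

834 MPa

Spring index C = D/d = 5.3/0.93 = 5.6989
K_B = (4C+2)/(4C−3) = 24.796/19.796 = 1.2526
τ₀ = 8FD/(πd³) = 8·39.7·5.3/(π·0.93³) = 1683.28/2.527 = 666.13 MPa
τ_max = K·τ₀ = 1.2526 × 666.13 = 834.38 MPa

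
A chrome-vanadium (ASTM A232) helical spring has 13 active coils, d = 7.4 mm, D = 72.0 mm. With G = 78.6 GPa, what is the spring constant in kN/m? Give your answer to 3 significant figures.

k = Gd⁴/(8D³N_a) = (78.6×10³ × 7.4⁴) / (8 × 72.0³ × 13)
  = 2.35694e+08 / 3.88178e+07 = 6.0718 N/mm

6.07 kN/m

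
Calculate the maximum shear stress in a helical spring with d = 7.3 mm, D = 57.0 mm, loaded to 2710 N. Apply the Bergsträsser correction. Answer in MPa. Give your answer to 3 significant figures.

1190 MPa

Spring index C = D/d = 57.0/7.3 = 7.8082
K_B = (4C+2)/(4C−3) = 33.233/28.233 = 1.1771
τ₀ = 8FD/(πd³) = 8·2710·57.0/(π·7.3³) = 1.23576e+06/1222.1 = 1011.2 MPa
τ_max = K·τ₀ = 1.1771 × 1011.2 = 1190.2 MPa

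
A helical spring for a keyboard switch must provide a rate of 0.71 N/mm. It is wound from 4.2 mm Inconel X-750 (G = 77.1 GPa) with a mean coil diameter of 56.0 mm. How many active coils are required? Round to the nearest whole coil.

24

N_a = Gd⁴/(8D³k) = (77.1×10³ × 4.2⁴)/(8 × 56.0³ × 0.71)
    = 2.39912e+07 / 997499 = 24.05 → 24 coils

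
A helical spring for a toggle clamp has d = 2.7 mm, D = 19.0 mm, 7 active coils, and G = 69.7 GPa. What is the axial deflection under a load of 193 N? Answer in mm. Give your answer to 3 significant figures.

20.0 mm

k = Gd⁴/(8D³N_a) = (69.7×10³)(2.7⁴)/(8·19.0³·7) = 9.6436 N/mm
δ = F/k = 193 / 9.6436 = 20.013 mm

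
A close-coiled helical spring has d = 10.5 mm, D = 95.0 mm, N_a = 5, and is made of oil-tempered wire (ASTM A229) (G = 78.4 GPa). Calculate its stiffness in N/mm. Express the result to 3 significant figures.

k = Gd⁴/(8D³N_a) = (78.4×10³ × 10.5⁴) / (8 × 95.0³ × 5)
  = 9.52957e+08 / 3.4295e+07 = 27.787 N/mm

27.8 N/mm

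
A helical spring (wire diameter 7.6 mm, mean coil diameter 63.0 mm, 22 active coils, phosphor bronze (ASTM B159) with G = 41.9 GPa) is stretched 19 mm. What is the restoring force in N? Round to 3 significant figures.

k = Gd⁴/(8D³N_a) = (41.9×10³)(7.6⁴)/(8·63.0³·22) = 3.1764 N/mm
F = k·δ = 3.1764 × 19 = 60.351 N

60.4 N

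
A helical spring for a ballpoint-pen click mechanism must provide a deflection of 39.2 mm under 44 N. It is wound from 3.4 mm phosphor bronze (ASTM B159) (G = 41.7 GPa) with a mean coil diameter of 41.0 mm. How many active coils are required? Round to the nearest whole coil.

9

Required rate k = F/δ = 44/39.2 = 1.1224 N/mm
N_a = Gd⁴/(8D³k) = (41.7×10³ × 3.4⁴)/(8 × 41.0³ × 1.1224)
    = 5.57252e+06 / 618882 = 9.004 → 9 coils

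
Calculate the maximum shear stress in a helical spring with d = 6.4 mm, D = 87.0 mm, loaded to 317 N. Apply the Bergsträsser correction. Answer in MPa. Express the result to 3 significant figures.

294 MPa

Spring index C = D/d = 87.0/6.4 = 13.5938
K_B = (4C+2)/(4C−3) = 56.375/51.375 = 1.0973
τ₀ = 8FD/(πd³) = 8·317·87.0/(π·6.4³) = 220632/823.55 = 267.9 MPa
τ_max = K·τ₀ = 1.0973 × 267.9 = 293.98 MPa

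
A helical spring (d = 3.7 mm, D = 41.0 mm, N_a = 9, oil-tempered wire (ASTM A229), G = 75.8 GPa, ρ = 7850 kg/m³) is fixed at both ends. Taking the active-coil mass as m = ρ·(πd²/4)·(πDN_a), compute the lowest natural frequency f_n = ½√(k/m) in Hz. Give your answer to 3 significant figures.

k = Gd⁴/(8D³N_a) = (75.8×10³)(3.7⁴)/(8·41.0³·9) = 2.8628 N/mm = 2862.8 N/m
Wire length L = πDN_a = π·41.0·9 = 1159.2 mm
m = ρ·(πd²/4)·L = 7850 × 10.752×10⁻⁶ m² × 1.1592 m = 0.097845 kg
f_n = ½√(k/m) = 0.5·√(2862.8/0.097845) = 0.5·√(29259) = 85.526 Hz

85.5 Hz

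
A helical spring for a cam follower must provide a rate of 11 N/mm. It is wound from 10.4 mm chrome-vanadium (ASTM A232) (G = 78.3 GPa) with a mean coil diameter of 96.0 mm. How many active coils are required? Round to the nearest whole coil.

12

N_a = Gd⁴/(8D³k) = (78.3×10³ × 10.4⁴)/(8 × 96.0³ × 11)
    = 9.15999e+08 / 7.78568e+07 = 11.77 → 12 coils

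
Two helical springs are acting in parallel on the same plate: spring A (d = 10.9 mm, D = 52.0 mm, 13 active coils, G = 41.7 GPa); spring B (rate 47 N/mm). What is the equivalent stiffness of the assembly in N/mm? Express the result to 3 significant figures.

k_A = Gd⁴/(8D³N_a) = (41.7×10³)(10.9⁴)/(8·52.0³·13) = 40.253 N/mm
Parallel: k_eq = 40.253 + 47 = 87.253 N/mm

87.3 N/mm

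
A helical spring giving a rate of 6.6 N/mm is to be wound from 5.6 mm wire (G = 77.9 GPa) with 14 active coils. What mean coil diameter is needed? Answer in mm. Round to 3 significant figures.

47.0 mm

D = (Gd⁴/(8N_a·k))^(1/3) = (77.9×10³·5.6⁴/(8·14·6.6))^(1/3)
  = (103640)^(1/3) = 46.9724 mm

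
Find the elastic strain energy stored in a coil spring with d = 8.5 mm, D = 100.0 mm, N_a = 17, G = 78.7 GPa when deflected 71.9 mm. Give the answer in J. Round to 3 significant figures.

k = Gd⁴/(8D³N_a) = (78.7×10³)(8.5⁴)/(8·100.0³·17) = 3.0207 N/mm
U = ½kδ² = 0.5 × 3.0207 × 71.9² = 7808 N·mm = 7.808 J

7.81 J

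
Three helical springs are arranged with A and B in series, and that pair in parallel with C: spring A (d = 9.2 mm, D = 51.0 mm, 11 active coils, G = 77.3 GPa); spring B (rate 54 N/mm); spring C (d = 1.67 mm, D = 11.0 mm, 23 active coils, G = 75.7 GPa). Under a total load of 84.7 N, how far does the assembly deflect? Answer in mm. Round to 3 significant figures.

k_A = Gd⁴/(8D³N_a) = (77.3×10³)(9.2⁴)/(8·51.0³·11) = 47.439 N/mm
k_C = Gd⁴/(8D³N_a) = (75.7×10³)(1.67⁴)/(8·11.0³·23) = 2.4042 N/mm
Springs A,B series: k_AB = 1/(1/47.439+1/54) = 25.254 N/mm; parallel with C: k_eq = 25.254+2.4042 = 27.658 N/mm
δ = F/k_eq = 84.7/27.658 = 3.0624 mm

3.06 mm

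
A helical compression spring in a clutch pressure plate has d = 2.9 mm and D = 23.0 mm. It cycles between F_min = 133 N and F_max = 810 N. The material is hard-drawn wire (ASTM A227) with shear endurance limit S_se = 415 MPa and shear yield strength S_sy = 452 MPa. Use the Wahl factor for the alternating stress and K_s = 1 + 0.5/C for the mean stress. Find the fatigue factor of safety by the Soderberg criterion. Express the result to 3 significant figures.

0.201

C = D/d = 23.0/2.9 = 7.9310; K_W = (4C−1)/(4C−4)+0.615/C = 1.1858; K_s = 1+0.5/C = 1.0630
F_a = (F_max−F_min)/2 = 338.5 N; F_m = (F_max+F_min)/2 = 471.5 N
τ_a = K_W·8F_aD/(πd³) = 1.1858 × 812.89 = 963.89 MPa
τ_m = K_s·8F_mD/(πd³) = 1.0630 × 1132.3 = 1203.7 MPa
Soderberg: 1/n_f = τ_a/S_se + τ_m/S_sy = 963.89/415 + 1203.7/452 = 2.32262 + 2.66298 = 4.9856
n_f = 1/4.9856 = 0.2006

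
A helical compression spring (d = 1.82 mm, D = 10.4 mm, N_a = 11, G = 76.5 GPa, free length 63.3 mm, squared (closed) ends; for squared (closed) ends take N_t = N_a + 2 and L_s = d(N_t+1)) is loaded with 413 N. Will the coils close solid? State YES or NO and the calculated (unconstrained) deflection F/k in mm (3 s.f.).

YES, δ = 48.7 mm

k = Gd⁴/(8D³N_a) = (76.5×10³)(1.82⁴)/(8·10.4³·11) = 8.4794 N/mm
N_t = 13; L_s = 1.82·14 = 25.48 mm; δ_solid = L₀ − L_s = 63.3 − 25.48 = 37.82 mm
δ = F/k = 413/8.4794 = 48.706 mm
δ ≥ δ_solid → spring goes solid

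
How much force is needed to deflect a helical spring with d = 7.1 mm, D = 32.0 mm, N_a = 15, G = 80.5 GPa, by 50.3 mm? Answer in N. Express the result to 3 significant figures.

2620 N

k = Gd⁴/(8D³N_a) = (80.5×10³)(7.1⁴)/(8·32.0³·15) = 52.023 N/mm
F = k·δ = 52.023 × 50.3 = 2616.8 N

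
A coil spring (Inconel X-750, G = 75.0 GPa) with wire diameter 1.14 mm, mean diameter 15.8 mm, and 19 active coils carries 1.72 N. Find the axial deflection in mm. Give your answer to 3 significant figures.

k = Gd⁴/(8D³N_a) = (75.0×10³)(1.14⁴)/(8·15.8³·19) = 0.21128 N/mm
δ = F/k = 1.72 / 0.21128 = 8.1407 mm

8.14 mm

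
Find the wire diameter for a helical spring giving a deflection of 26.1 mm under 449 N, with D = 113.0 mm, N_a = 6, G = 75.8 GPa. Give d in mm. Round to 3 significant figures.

Required rate k = F/δ = 449/26.1 = 17.203 N/mm
d = (8D³N_a·k / G)^(1/4) = (8·113.0³·6·17.203 / (75.8×10³))^0.25
  = (15719)^0.25 = 11.1970 mm

11.2 mm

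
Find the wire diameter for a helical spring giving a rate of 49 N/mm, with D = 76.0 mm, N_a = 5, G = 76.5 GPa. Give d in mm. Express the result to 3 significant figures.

10.3 mm

d = (8D³N_a·k / G)^(1/4) = (8·76.0³·5·49 / (76.5×10³))^0.25
  = (11247)^0.25 = 10.2981 mm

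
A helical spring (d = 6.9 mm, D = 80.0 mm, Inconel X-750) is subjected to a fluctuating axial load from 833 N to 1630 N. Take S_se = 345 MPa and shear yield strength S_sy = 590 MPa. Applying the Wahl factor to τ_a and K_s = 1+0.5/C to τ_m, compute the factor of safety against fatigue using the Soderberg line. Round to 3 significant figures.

0.464

C = D/d = 80.0/6.9 = 11.5942; K_W = (4C−1)/(4C−4)+0.615/C = 1.1238; K_s = 1+0.5/C = 1.0431
F_a = (F_max−F_min)/2 = 398.5 N; F_m = (F_max+F_min)/2 = 1231.5 N
τ_a = K_W·8F_aD/(πd³) = 1.1238 × 247.12 = 277.72 MPa
τ_m = K_s·8F_mD/(πd³) = 1.0431 × 763.69 = 796.62 MPa
Soderberg: 1/n_f = τ_a/S_se + τ_m/S_sy = 277.72/345 + 796.62/590 = 0.80500 + 1.35021 = 2.1552
n_f = 1/2.1552 = 0.464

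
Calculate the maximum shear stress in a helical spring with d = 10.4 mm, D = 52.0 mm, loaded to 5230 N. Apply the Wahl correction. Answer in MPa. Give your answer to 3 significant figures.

Spring index C = D/d = 52.0/10.4 = 5.0000
K_W = (4C−1)/(4C−4) + 0.615/C = 19.000/16.000 + 0.1230 = 1.3105
τ₀ = 8FD/(πd³) = 8·5230·52.0/(π·10.4³) = 2.17568e+06/3533.9 = 615.67 MPa
τ_max = K·τ₀ = 1.3105 × 615.67 = 806.83 MPa

807 MPa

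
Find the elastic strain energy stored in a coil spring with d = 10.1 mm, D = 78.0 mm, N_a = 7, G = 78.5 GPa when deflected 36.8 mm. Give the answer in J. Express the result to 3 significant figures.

20.8 J

k = Gd⁴/(8D³N_a) = (78.5×10³)(10.1⁴)/(8·78.0³·7) = 30.739 N/mm
U = ½kδ² = 0.5 × 30.739 × 36.8² = 20814 N·mm = 20.814 J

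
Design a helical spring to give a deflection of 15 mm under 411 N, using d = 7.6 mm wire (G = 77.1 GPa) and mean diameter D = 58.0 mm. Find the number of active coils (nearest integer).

6

Required rate k = F/δ = 411/15 = 27.4 N/mm
N_a = Gd⁴/(8D³k) = (77.1×10³ × 7.6⁴)/(8 × 58.0³ × 27.4)
    = 2.57222e+08 / 4.27686e+07 = 6.014 → 6 coils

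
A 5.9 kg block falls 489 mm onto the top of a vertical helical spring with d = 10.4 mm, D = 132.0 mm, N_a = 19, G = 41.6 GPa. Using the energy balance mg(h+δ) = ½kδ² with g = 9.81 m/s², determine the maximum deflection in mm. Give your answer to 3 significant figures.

k = Gd⁴/(8D³N_a) = (41.6×10³)(10.4⁴)/(8·132.0³·19) = 1.3921 N/mm
W = mg = 5.9 × 9.81 = 57.879 N
½kδ² − Wδ − Wh = 0 → δ = (W + √(W² + 2kWh))/k
δ = (57.879 + √(3350 + 78799.1))/1.3921 = (57.879 + 286.62)/1.3921 = 247.47 mm

247 mm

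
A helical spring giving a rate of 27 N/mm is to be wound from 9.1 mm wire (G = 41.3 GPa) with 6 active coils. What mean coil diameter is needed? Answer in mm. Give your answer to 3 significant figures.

D = (Gd⁴/(8N_a·k))^(1/3) = (41.3×10³·9.1⁴/(8·6·27))^(1/3)
  = (218530)^(1/3) = 60.2333 mm

60.2 mm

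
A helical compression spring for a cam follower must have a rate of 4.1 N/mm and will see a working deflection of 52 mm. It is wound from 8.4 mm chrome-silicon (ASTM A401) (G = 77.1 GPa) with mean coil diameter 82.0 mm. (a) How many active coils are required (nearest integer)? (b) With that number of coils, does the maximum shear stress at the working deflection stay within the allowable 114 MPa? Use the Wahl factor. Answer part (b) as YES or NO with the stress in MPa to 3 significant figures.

N_a = Gd⁴/(8D³k) = (77.1×10³)(8.4⁴)/(8·82.0³·4.1) = 21.23 → N_a = 21
Actual rate k = Gd⁴/(8D³·21) = 4.144 N/mm
Working load F = kδ = 4.144·52 = 215.49 N
C = 82.0/8.4 = 9.7619; K_W = (4C−1)/(4C−4)+0.615/C = 1.1486
τ_max = K_W·8FD/(πd³) = 1.1486·75.917 = 87.198 MPa
τ_max ≤ 114 MPa → acceptable

(a) 21 coils; (b) YES, τ_max = 87.2 MPa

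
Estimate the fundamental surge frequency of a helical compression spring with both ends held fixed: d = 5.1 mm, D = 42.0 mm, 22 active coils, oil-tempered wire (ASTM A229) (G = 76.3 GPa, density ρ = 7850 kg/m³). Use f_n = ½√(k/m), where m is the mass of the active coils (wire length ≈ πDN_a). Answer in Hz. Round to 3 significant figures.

k = Gd⁴/(8D³N_a) = (76.3×10³)(5.1⁴)/(8·42.0³·22) = 3.9586 N/mm = 3958.6 N/m
Wire length L = πDN_a = π·42.0·22 = 2902.8 mm
m = ρ·(πd²/4)·L = 7850 × 20.428×10⁻⁶ m² × 2.9028 m = 0.4655 kg
f_n = ½√(k/m) = 0.5·√(3958.6/0.4655) = 0.5·√(8504) = 46.109 Hz

46.1 Hz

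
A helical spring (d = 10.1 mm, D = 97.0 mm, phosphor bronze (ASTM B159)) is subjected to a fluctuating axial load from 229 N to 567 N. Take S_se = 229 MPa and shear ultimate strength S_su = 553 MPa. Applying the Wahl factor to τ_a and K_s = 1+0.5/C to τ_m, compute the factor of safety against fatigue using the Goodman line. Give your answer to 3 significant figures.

C = D/d = 97.0/10.1 = 9.6040; K_W = (4C−1)/(4C−4)+0.615/C = 1.1512; K_s = 1+0.5/C = 1.0521
F_a = (F_max−F_min)/2 = 169 N; F_m = (F_max+F_min)/2 = 398 N
τ_a = K_W·8F_aD/(πd³) = 1.1512 × 40.517 = 46.643 MPa
τ_m = K_s·8F_mD/(πd³) = 1.0521 × 95.418 = 100.39 MPa
Goodman: 1/n_f = τ_a/S_se + τ_m/S_su = 46.643/229 + 100.39/553 = 0.20368 + 0.18153 = 0.38521
n_f = 1/0.38521 = 2.596

2.60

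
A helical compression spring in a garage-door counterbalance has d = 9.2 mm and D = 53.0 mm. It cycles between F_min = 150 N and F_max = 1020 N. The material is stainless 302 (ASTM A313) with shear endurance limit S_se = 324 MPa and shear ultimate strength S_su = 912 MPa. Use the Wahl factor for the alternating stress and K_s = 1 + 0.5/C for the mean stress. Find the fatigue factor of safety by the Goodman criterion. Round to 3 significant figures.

2.41

C = D/d = 53.0/9.2 = 5.7609; K_W = (4C−1)/(4C−4)+0.615/C = 1.2643; K_s = 1+0.5/C = 1.0868
F_a = (F_max−F_min)/2 = 435 N; F_m = (F_max+F_min)/2 = 585 N
τ_a = K_W·8F_aD/(πd³) = 1.2643 × 75.395 = 95.321 MPa
τ_m = K_s·8F_mD/(πd³) = 1.0868 × 101.39 = 110.19 MPa
Goodman: 1/n_f = τ_a/S_se + τ_m/S_su = 95.321/324 + 110.19/912 = 0.29420 + 0.12083 = 0.41503
n_f = 1/0.41503 = 2.409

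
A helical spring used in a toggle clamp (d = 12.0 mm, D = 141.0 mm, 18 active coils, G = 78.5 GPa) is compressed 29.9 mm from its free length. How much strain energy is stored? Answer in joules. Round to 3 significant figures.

k = Gd⁴/(8D³N_a) = (78.5×10³)(12.0⁴)/(8·141.0³·18) = 4.0325 N/mm
U = ½kδ² = 0.5 × 4.0325 × 29.9² = 1802.5 N·mm = 1.8025 J

1.80 J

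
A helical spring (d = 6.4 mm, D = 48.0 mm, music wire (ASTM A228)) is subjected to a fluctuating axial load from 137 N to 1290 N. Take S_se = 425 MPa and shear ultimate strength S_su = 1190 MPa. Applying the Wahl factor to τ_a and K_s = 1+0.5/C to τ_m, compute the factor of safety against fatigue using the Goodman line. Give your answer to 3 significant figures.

C = D/d = 48.0/6.4 = 7.5000; K_W = (4C−1)/(4C−4)+0.615/C = 1.1974; K_s = 1+0.5/C = 1.0667
F_a = (F_max−F_min)/2 = 576.5 N; F_m = (F_max+F_min)/2 = 713.5 N
τ_a = K_W·8F_aD/(πd³) = 1.1974 × 268.81 = 321.87 MPa
τ_m = K_s·8F_mD/(πd³) = 1.0667 × 332.69 = 354.87 MPa
Goodman: 1/n_f = τ_a/S_se + τ_m/S_su = 321.87/425 + 354.87/1190 = 0.75733 + 0.29821 = 1.0555
n_f = 1/1.0555 = 0.9474

0.947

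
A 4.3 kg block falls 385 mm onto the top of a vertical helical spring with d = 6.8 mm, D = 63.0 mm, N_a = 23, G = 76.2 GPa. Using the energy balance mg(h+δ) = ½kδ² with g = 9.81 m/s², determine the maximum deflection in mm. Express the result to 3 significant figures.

108 mm

k = Gd⁴/(8D³N_a) = (76.2×10³)(6.8⁴)/(8·63.0³·23) = 3.5412 N/mm
W = mg = 4.3 × 9.81 = 42.183 N
½kδ² − Wδ − Wh = 0 → δ = (W + √(W² + 2kWh))/k
δ = (42.183 + √(1779.4 + 115022))/3.5412 = (42.183 + 341.76)/3.5412 = 108.42 mm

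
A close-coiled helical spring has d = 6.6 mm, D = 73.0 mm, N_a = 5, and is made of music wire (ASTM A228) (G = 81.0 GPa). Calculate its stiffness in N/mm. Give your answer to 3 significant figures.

k = Gd⁴/(8D³N_a) = (81.0×10³ × 6.6⁴) / (8 × 73.0³ × 5)
  = 1.53695e+08 / 1.55607e+07 = 9.8772 N/mm

9.88 N/mm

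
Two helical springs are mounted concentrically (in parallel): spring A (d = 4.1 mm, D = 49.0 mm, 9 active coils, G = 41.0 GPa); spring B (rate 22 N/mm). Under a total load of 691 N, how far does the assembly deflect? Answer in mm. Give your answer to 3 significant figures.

k_A = Gd⁴/(8D³N_a) = (41.0×10³)(4.1⁴)/(8·49.0³·9) = 1.3677 N/mm
Parallel: k_eq = 1.3677 + 22 = 23.368 N/mm
δ = F/k_eq = 691/23.368 = 29.571 mm

29.6 mm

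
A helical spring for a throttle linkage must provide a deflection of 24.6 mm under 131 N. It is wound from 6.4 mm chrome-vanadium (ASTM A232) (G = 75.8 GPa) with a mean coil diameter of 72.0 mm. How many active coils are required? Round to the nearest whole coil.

Required rate k = F/δ = 131/24.6 = 5.3252 N/mm
N_a = Gd⁴/(8D³k) = (75.8×10³ × 6.4⁴)/(8 × 72.0³ × 5.3252)
    = 1.27171e+08 / 1.5901e+07 = 7.998 → 8 coils

8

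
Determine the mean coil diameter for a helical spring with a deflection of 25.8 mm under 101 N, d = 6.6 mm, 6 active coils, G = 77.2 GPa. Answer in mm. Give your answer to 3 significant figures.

92.0 mm

Required rate k = F/δ = 101/25.8 = 3.9147 N/mm
D = (Gd⁴/(8N_a·k))^(1/3) = (77.2×10³·6.6⁴/(8·6·3.9147))^(1/3)
  = (779561)^(1/3) = 92.0344 mm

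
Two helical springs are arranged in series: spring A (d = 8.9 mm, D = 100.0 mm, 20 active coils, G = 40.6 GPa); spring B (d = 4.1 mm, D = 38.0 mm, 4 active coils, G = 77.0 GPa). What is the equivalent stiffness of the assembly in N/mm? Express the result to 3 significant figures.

1.41 N/mm

k_A = Gd⁴/(8D³N_a) = (40.6×10³)(8.9⁴)/(8·100.0³·20) = 1.5921 N/mm
k_B = Gd⁴/(8D³N_a) = (77.0×10³)(4.1⁴)/(8·38.0³·4) = 12.392 N/mm
Series: 1/k_eq = 1/1.5921 + 1/12.392 = 0.70881; k_eq = 1.4108 N/mm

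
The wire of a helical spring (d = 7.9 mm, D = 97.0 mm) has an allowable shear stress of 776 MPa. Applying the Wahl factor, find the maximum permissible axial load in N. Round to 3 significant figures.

C = D/d = 97.0/7.9 = 12.2785
K_W = (4C−1)/(4C−4) + 0.615/C = 48.114/45.114 + 0.0501 = 1.1166
τ_max = K·8FD/(πd³) → F_max = τ_allow·πd³/(8DK)
F_max = 776·π·7.9³/(8·97.0·1.1166) = 1.202e+06/866.47 = 1387.2 N

1390 N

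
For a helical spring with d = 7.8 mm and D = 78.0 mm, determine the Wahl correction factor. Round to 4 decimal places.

1.1448

C = D/d = 78.0/7.8 = 10.0000
K_W = (4C−1)/(4C−4) + 0.615/C = 39.000/36.000 + 0.0615 = 1.1448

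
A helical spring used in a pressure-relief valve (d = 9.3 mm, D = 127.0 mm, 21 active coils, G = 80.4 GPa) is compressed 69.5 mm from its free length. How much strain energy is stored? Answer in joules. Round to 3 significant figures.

4.22 J

k = Gd⁴/(8D³N_a) = (80.4×10³)(9.3⁴)/(8·127.0³·21) = 1.7477 N/mm
U = ½kδ² = 0.5 × 1.7477 × 69.5² = 4220.9 N·mm = 4.2209 J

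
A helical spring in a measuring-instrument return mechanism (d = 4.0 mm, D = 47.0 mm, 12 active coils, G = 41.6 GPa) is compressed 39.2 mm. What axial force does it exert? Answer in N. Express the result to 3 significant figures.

k = Gd⁴/(8D³N_a) = (41.6×10³)(4.0⁴)/(8·47.0³·12) = 1.0685 N/mm
F = k·δ = 1.0685 × 39.2 = 41.885 N

41.9 N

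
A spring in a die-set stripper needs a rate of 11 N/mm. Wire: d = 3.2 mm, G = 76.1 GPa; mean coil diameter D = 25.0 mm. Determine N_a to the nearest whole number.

6

N_a = Gd⁴/(8D³k) = (76.1×10³ × 3.2⁴)/(8 × 25.0³ × 11)
    = 7.97966e+06 / 1.375e+06 = 5.803 → 6 coils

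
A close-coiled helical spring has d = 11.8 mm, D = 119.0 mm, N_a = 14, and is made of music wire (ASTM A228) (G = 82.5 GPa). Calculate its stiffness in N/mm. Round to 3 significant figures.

k = Gd⁴/(8D³N_a) = (82.5×10³ × 11.8⁴) / (8 × 119.0³ × 14)
  = 1.59949e+09 / 1.88738e+08 = 8.4747 N/mm

8.47 N/mm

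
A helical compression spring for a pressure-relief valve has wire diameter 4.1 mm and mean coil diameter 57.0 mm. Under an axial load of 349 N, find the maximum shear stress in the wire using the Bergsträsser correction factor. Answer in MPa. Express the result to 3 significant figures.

Spring index C = D/d = 57.0/4.1 = 13.9024
K_B = (4C+2)/(4C−3) = 57.610/52.610 = 1.0950
τ₀ = 8FD/(πd³) = 8·349·57.0/(π·4.1³) = 159144/216.52 = 735 MPa
τ_max = K·τ₀ = 1.0950 × 735 = 804.86 MPa

805 MPa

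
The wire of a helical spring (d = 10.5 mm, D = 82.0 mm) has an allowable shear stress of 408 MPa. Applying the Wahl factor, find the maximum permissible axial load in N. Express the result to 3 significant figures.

C = D/d = 82.0/10.5 = 7.8095
K_W = (4C−1)/(4C−4) + 0.615/C = 30.238/27.238 + 0.0788 = 1.1889
τ_max = K·8FD/(πd³) → F_max = τ_allow·πd³/(8DK)
F_max = 408·π·10.5³/(8·82.0·1.1889) = 1.4838e+06/779.91 = 1902.5 N

1900 N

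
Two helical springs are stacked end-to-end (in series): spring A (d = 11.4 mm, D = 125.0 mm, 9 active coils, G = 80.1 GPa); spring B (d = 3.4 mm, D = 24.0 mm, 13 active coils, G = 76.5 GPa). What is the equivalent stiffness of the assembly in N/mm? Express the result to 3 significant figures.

4.09 N/mm

k_A = Gd⁴/(8D³N_a) = (80.1×10³)(11.4⁴)/(8·125.0³·9) = 9.6203 N/mm
k_B = Gd⁴/(8D³N_a) = (76.5×10³)(3.4⁴)/(8·24.0³·13) = 7.1107 N/mm
Series: 1/k_eq = 1/9.6203 + 1/7.1107 = 0.24458; k_eq = 4.0886 N/mm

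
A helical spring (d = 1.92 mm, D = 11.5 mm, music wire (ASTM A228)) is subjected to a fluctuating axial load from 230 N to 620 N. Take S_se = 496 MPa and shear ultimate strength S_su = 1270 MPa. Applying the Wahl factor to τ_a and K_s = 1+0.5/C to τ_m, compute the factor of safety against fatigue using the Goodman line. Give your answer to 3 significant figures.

C = D/d = 11.5/1.92 = 5.9896; K_W = (4C−1)/(4C−4)+0.615/C = 1.2530; K_s = 1+0.5/C = 1.0835
F_a = (F_max−F_min)/2 = 195 N; F_m = (F_max+F_min)/2 = 425 N
τ_a = K_W·8F_aD/(πd³) = 1.2530 × 806.81 = 1010.9 MPa
τ_m = K_s·8F_mD/(πd³) = 1.0835 × 1758.4 = 1905.2 MPa
Goodman: 1/n_f = τ_a/S_se + τ_m/S_su = 1010.9/496 + 1905.2/1270 = 2.03815 + 1.50017 = 3.5383
n_f = 1/3.5383 = 0.2826

0.283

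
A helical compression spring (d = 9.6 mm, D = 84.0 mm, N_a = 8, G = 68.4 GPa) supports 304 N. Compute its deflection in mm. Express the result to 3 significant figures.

19.8 mm

k = Gd⁴/(8D³N_a) = (68.4×10³)(9.6⁴)/(8·84.0³·8) = 15.315 N/mm
δ = F/k = 304 / 15.315 = 19.85 mm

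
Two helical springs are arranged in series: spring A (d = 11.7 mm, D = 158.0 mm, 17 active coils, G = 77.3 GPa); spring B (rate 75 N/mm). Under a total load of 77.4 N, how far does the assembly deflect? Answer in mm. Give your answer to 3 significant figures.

k_A = Gd⁴/(8D³N_a) = (77.3×10³)(11.7⁴)/(8·158.0³·17) = 2.7003 N/mm
Series: 1/k_eq = 1/2.7003 + 1/75 = 0.38366; k_eq = 2.6065 N/mm
δ = F/k_eq = 77.4/2.6065 = 29.695 mm

29.7 mm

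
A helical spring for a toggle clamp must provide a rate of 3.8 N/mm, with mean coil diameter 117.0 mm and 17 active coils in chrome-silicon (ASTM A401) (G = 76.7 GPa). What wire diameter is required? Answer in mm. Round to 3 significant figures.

10.2 mm

d = (8D³N_a·k / G)^(1/4) = (8·117.0³·17·3.8 / (76.7×10³))^0.25
  = (10792)^0.25 = 10.1923 mm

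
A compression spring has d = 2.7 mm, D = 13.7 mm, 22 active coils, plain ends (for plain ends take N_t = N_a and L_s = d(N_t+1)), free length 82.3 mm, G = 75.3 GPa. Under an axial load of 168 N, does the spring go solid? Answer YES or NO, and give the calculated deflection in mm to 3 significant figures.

NO, δ = 19.0 mm

k = Gd⁴/(8D³N_a) = (75.3×10³)(2.7⁴)/(8·13.7³·22) = 8.8425 N/mm
N_t = 22; L_s = 2.7·23 = 62.1 mm; δ_solid = L₀ − L_s = 82.3 − 62.1 = 20.2 mm
δ = F/k = 168/8.8425 = 18.999 mm
δ < δ_solid → spring does not go solid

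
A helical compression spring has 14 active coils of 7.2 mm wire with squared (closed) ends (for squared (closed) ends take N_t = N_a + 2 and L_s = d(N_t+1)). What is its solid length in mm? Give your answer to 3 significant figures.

squared (closed) ends: N_t = N_a + 2 = 14 + 2 = 16
L_s = d·(N_t+1) = 7.2 × 17 = 122.4 mm

122 mm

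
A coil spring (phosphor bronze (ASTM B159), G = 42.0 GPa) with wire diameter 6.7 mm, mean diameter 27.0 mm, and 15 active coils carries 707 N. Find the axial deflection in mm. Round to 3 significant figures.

19.7 mm

k = Gd⁴/(8D³N_a) = (42.0×10³)(6.7⁴)/(8·27.0³·15) = 35.832 N/mm
δ = F/k = 707 / 35.832 = 19.731 mm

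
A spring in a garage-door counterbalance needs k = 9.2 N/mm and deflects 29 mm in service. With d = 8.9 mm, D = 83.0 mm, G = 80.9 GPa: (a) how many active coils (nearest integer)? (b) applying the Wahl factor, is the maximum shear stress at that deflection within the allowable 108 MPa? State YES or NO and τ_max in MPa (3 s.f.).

N_a = Gd⁴/(8D³k) = (80.9×10³)(8.9⁴)/(8·83.0³·9.2) = 12.06 → N_a = 12
Actual rate k = Gd⁴/(8D³·12) = 9.247 N/mm
Working load F = kδ = 9.247·29 = 268.16 N
C = 83.0/8.9 = 9.3258; K_W = (4C−1)/(4C−4)+0.615/C = 1.1560
τ_max = K_W·8FD/(πd³) = 1.1560·80.399 = 92.943 MPa
τ_max ≤ 108 MPa → acceptable

(a) 12 coils; (b) YES, τ_max = 92.9 MPa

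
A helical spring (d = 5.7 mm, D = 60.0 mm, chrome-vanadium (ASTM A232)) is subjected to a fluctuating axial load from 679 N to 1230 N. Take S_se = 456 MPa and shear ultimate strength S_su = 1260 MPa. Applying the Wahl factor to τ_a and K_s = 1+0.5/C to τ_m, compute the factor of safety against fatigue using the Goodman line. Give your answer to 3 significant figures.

0.819

C = D/d = 60.0/5.7 = 10.5263; K_W = (4C−1)/(4C−4)+0.615/C = 1.1372; K_s = 1+0.5/C = 1.0475
F_a = (F_max−F_min)/2 = 275.5 N; F_m = (F_max+F_min)/2 = 954.5 N
τ_a = K_W·8F_aD/(πd³) = 1.1372 × 227.29 = 258.47 MPa
τ_m = K_s·8F_mD/(πd³) = 1.0475 × 787.49 = 824.89 MPa
Goodman: 1/n_f = τ_a/S_se + τ_m/S_su = 258.47/456 + 824.89/1260 = 0.56682 + 0.65468 = 1.2215
n_f = 1/1.2215 = 0.8187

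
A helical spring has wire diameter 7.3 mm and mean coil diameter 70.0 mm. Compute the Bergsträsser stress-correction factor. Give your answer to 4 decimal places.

C = D/d = 70.0/7.3 = 9.5890
K_B = (4C+2)/(4C−3) = 40.356/35.356 = 1.1414

1.1414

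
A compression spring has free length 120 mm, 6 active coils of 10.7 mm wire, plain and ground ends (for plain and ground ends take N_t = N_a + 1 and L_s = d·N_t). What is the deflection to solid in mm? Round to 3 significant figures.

N_t = 7; L_s = 10.7·7 = 74.9 mm
δ_solid = L₀ − L_s = 120 − 74.9 = 45.1 mm

45.1 mm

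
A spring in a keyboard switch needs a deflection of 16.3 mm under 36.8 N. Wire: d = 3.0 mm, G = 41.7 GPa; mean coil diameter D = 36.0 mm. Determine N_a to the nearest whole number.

Required rate k = F/δ = 36.8/16.3 = 2.2577 N/mm
N_a = Gd⁴/(8D³k) = (41.7×10³ × 3.0⁴)/(8 × 36.0³ × 2.2577)
    = 3.3777e+06 / 842670 = 4.008 → 4 coils

4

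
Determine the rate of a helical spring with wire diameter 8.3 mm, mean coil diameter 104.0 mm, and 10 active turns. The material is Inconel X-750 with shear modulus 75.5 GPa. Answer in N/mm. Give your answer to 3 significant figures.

3.98 N/mm

k = Gd⁴/(8D³N_a) = (75.5×10³ × 8.3⁴) / (8 × 104.0³ × 10)
  = 3.5831e+08 / 8.99891e+07 = 3.9817 N/mm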